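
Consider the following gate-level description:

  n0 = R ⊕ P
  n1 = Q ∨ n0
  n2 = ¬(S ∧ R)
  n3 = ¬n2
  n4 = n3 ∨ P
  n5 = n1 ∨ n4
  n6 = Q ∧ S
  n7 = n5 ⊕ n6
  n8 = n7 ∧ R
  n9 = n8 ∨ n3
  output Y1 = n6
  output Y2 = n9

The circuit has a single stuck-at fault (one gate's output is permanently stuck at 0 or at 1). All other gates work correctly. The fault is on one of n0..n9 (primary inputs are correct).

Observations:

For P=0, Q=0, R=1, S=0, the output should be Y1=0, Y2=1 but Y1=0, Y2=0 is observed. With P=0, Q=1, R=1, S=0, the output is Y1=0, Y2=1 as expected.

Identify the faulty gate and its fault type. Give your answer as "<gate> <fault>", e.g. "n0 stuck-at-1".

n0 stuck-at-0

Fault-free values for test 1 (P=0, Q=0, R=1, S=0): n0=1, n1=1, n2=1, n3=0, n4=0, n5=1, n6=0, n7=1, n8=1, n9=1, giving Y1=0, Y2=1. Observed Y1=0, Y2=0.
Test 1: faults giving observed Y1=0, Y2=0 are {n0 stuck-at-0, n1 stuck-at-0, n5 stuck-at-0, n7 stuck-at-0, n8 stuck-at-0, n9 stuck-at-0}.
Test 2 (P=0, Q=1, R=1, S=0): fault-free n0=1, n1=1, n2=1, n3=0, n4=0, n5=1, n6=0, n7=1, n8=1, n9=1 → Y1=0, Y2=1; observed Y1=0, Y2=1. Eliminates n1 stuck-at-0, n5 stuck-at-0, n7 stuck-at-0, n8 stuck-at-0, n9 stuck-at-0.
Only n0 stuck-at-0 is consistent with every test.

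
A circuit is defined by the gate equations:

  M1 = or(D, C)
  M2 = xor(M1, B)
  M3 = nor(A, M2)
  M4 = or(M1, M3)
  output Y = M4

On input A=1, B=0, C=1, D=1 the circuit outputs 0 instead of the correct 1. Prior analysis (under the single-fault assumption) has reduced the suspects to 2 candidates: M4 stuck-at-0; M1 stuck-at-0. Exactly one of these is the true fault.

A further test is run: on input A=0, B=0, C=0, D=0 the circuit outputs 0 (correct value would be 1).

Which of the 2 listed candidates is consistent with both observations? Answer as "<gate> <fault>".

M4 stuck-at-0

Evaluate each candidate on input A=0, B=0, C=0, D=0:
  M4 stuck-at-0: M1=0, M2=0, M3=1, M4=0 [stuck-at-0] → 0 — matches
  M1 stuck-at-0: M1=0 [stuck-at-0], M2=0, M3=1, M4=1 → 1 — eliminated
Only M4 stuck-at-0 reproduces the observed 0.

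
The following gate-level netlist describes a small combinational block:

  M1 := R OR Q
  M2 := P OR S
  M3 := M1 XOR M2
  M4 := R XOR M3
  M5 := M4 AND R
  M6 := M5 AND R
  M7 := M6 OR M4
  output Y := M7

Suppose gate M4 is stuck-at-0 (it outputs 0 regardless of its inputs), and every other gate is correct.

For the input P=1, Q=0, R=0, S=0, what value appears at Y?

Propagate with M4 forced: M1=0, M2=1, M3=1, M4=0 [stuck-at-0], M5=0, M6=0, M7=0.
So Y = 0. (Without the fault it would be 1.)

0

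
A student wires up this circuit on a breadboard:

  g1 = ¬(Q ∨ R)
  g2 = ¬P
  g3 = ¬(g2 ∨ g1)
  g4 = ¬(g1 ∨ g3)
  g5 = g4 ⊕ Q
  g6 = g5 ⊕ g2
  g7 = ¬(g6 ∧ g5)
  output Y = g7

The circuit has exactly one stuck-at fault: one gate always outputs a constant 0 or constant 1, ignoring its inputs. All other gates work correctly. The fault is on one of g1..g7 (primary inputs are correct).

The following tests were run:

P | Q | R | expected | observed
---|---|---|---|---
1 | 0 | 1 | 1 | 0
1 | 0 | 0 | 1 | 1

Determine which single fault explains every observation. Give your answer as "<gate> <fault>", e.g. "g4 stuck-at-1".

g3 stuck-at-0

Fault-free values for test 1 (P=1, Q=0, R=1): g1=0, g2=0, g3=1, g4=0, g5=0, g6=0, g7=1, giving Y=1. Observed 0.
Test 1: faults giving observed 0 are {g3 stuck-at-0, g4 stuck-at-1, g5 stuck-at-1, g7 stuck-at-0}.
Test 2 (P=1, Q=0, R=0): fault-free g1=1, g2=0, g3=0, g4=0, g5=0, g6=0, g7=1 → 1; observed 1. Eliminates g4 stuck-at-1, g5 stuck-at-1, g7 stuck-at-0.
Only g3 stuck-at-0 is consistent with every test.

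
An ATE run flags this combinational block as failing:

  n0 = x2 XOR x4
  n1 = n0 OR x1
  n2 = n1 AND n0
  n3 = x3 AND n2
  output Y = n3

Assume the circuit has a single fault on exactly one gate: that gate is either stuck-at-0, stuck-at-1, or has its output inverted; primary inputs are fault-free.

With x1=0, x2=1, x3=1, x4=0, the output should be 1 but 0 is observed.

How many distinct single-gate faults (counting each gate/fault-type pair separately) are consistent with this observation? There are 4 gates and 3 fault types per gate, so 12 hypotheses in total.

8

Fault-free: n0=1, n1=1, n2=1, n3=1 → 1. Observed 0.
  n0 stuck-at-0: output 0 ✓
  n0 stuck-at-1: output 1 ✗
  n0 inverted output: output 0 ✓
  n1 stuck-at-0: output 0 ✓
  n1 stuck-at-1: output 1 ✗
  n1 inverted output: output 0 ✓
  n2 stuck-at-0: output 0 ✓
  n2 stuck-at-1: output 1 ✗
  n2 inverted output: output 0 ✓
  n3 stuck-at-0: output 0 ✓
  n3 stuck-at-1: output 1 ✗
  n3 inverted output: output 0 ✓
Consistent faults: {n0 stuck-at-0, n0 inverted output, n1 stuck-at-0, n1 inverted output, n2 stuck-at-0, n2 inverted output, n3 stuck-at-0, n3 inverted output} — 8 in all.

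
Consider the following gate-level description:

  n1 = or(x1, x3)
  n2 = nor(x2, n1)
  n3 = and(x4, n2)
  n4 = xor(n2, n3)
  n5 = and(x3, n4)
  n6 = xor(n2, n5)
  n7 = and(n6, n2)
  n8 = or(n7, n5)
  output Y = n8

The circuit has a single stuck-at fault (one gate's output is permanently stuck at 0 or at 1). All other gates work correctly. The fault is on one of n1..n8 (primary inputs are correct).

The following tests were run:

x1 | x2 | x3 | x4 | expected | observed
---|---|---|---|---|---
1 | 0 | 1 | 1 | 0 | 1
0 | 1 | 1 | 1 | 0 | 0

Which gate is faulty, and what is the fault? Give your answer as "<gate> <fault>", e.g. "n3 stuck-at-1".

n1 stuck-at-0

Fault-free values for test 1 (x1=1, x2=0, x3=1, x4=1): n1=1, n2=0, n3=0, n4=0, n5=0, n6=0, n7=0, n8=0, giving Y=0. Observed 1.
Test 1: faults giving observed 1 are {n1 stuck-at-0, n2 stuck-at-1, n3 stuck-at-1, n4 stuck-at-1, n5 stuck-at-1, n7 stuck-at-1, n8 stuck-at-1}.
Test 2 (x1=0, x2=1, x3=1, x4=1): fault-free n1=1, n2=0, n3=0, n4=0, n5=0, n6=0, n7=0, n8=0 → 0; observed 0. Eliminates n2 stuck-at-1, n3 stuck-at-1, n4 stuck-at-1, n5 stuck-at-1, n7 stuck-at-1, n8 stuck-at-1.
Only n1 stuck-at-0 is consistent with every test.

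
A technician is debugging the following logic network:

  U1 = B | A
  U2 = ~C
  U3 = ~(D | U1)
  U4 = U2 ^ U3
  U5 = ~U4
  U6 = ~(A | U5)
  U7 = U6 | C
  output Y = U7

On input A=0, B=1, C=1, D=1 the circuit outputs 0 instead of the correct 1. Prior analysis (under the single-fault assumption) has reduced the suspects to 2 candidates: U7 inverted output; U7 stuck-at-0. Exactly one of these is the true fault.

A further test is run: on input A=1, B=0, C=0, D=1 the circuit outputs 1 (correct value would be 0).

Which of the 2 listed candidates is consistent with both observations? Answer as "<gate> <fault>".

Evaluate each candidate on input A=1, B=0, C=0, D=1:
  U7 inverted output: U1=1, U2=1, U3=0, U4=1, U5=0, U6=0, U7=1 [inverted output] → 1 — matches
  U7 stuck-at-0: U1=1, U2=1, U3=0, U4=1, U5=0, U6=0, U7=0 [stuck-at-0] → 0 — eliminated
Only U7 inverted output reproduces the observed 1.

U7 inverted output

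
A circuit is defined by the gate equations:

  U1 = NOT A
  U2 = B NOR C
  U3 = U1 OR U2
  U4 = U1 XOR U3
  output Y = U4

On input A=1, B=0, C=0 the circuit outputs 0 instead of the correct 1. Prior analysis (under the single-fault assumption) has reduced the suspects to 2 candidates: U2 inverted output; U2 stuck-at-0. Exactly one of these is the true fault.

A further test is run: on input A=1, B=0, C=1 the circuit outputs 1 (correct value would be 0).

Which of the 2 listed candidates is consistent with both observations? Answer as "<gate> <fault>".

Evaluate each candidate on input A=1, B=0, C=1:
  U2 inverted output: U1=0, U2=1 [inverted output], U3=1, U4=1 → 1 — matches
  U2 stuck-at-0: U1=0, U2=0 [stuck-at-0], U3=0, U4=0 → 0 — eliminated
Only U2 inverted output reproduces the observed 1.

U2 inverted output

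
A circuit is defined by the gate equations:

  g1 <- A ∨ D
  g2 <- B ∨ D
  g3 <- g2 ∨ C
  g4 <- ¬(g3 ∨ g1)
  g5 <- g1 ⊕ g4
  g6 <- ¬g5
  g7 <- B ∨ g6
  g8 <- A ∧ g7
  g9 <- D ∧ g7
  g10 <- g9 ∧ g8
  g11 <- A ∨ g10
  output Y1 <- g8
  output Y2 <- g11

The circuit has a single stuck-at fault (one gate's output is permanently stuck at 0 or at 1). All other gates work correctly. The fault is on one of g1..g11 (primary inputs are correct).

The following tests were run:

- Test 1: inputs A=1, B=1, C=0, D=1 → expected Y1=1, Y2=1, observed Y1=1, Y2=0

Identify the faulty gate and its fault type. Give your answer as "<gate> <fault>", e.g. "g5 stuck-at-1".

g11 stuck-at-0

Fault-free values for test 1 (A=1, B=1, C=0, D=1): g1=1, g2=1, g3=1, g4=0, g5=1, g6=0, g7=1, g8=1, g9=1, g10=1, g11=1, giving Y1=1, Y2=1. Observed Y1=1, Y2=0.
Test 1: faults giving observed Y1=1, Y2=0 are {g11 stuck-at-0}.
Only g11 stuck-at-0 is consistent with every test.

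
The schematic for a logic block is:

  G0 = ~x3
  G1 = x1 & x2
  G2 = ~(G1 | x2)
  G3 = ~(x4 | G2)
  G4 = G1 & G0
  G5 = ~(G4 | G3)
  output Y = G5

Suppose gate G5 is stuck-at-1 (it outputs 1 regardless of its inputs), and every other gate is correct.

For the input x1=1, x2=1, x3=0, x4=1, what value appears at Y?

1

Propagate with G5 forced: G0=1, G1=1, G2=0, G3=0, G4=1, G5=1 [stuck-at-1].
So Y = 1. (Without the fault it would be 0.)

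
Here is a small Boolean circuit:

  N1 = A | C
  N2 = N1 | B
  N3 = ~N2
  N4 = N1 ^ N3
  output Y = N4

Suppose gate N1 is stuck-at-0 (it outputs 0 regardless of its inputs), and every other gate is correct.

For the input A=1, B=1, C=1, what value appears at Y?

0

Propagate with N1 forced: N1=0 [stuck-at-0], N2=1, N3=0, N4=0.
So Y = 0. (Without the fault it would be 1.)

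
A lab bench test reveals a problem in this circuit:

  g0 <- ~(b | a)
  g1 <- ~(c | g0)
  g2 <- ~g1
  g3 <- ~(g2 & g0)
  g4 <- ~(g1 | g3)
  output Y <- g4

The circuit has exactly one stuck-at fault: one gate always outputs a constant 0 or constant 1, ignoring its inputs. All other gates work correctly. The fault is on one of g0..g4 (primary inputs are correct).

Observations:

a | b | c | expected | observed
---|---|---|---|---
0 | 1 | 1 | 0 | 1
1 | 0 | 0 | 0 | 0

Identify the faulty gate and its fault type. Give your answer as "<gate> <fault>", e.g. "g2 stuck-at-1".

Fault-free values for test 1 (a=0, b=1, c=1): g0=0, g1=0, g2=1, g3=1, g4=0, giving Y=0. Observed 1.
Test 1: faults giving observed 1 are {g0 stuck-at-1, g3 stuck-at-0, g4 stuck-at-1}.
Test 2 (a=1, b=0, c=0): fault-free g0=0, g1=1, g2=0, g3=1, g4=0 → 0; observed 0. Eliminates g0 stuck-at-1, g4 stuck-at-1.
Only g3 stuck-at-0 is consistent with every test.

g3 stuck-at-0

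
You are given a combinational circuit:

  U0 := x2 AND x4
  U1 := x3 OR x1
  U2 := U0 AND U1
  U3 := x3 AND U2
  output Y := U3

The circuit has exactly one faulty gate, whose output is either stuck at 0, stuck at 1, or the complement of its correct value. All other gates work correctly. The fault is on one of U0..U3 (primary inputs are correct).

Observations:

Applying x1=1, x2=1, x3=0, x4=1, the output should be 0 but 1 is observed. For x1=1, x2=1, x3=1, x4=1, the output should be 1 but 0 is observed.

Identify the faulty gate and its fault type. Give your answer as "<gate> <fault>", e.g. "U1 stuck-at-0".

U3 inverted output

Fault-free values for test 1 (x1=1, x2=1, x3=0, x4=1): U0=1, U1=1, U2=1, U3=0, giving Y=0. Observed 1.
Test 1: faults giving observed 1 are {U3 stuck-at-1, U3 inverted output}.
Test 2 (x1=1, x2=1, x3=1, x4=1): fault-free U0=1, U1=1, U2=1, U3=1 → 1; observed 0. Eliminates U3 stuck-at-1.
Only U3 inverted output is consistent with every test.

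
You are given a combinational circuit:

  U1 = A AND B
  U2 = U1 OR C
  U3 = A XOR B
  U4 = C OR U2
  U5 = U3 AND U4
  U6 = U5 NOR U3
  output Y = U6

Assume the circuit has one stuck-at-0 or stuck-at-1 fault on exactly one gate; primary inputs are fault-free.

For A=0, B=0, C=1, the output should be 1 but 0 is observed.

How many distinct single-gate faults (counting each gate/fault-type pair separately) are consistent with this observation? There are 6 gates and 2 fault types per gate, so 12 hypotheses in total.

Fault-free: U1=0, U2=1, U3=0, U4=1, U5=0, U6=1 → 1. Observed 0.
  U1 stuck-at-0: output 1 ✗
  U1 stuck-at-1: output 1 ✗
  U2 stuck-at-0: output 1 ✗
  U2 stuck-at-1: output 1 ✗
  U3 stuck-at-0: output 1 ✗
  U3 stuck-at-1: output 0 ✓
  U4 stuck-at-0: output 1 ✗
  U4 stuck-at-1: output 1 ✗
  U5 stuck-at-0: output 1 ✗
  U5 stuck-at-1: output 0 ✓
  U6 stuck-at-0: output 0 ✓
  U6 stuck-at-1: output 1 ✗
Consistent faults: {U3 stuck-at-1, U5 stuck-at-1, U6 stuck-at-0} — 3 in all.

3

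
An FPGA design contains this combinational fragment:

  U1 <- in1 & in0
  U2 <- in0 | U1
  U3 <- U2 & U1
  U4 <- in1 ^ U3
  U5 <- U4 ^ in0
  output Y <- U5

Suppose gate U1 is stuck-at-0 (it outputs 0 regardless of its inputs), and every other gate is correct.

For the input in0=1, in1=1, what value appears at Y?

Propagate with U1 forced: U1=0 [stuck-at-0], U2=1, U3=0, U4=1, U5=0.
So Y = 0. (Without the fault it would be 1.)

0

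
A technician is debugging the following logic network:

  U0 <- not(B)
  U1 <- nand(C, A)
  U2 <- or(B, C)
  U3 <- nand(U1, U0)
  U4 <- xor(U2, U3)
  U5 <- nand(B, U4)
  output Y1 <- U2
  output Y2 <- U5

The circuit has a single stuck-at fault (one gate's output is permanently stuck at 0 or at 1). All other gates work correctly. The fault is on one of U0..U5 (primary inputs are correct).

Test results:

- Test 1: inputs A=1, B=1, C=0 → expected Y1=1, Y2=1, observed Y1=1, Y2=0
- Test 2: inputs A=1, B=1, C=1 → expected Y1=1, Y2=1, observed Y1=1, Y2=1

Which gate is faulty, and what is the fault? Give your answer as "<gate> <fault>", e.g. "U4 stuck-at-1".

Fault-free values for test 1 (A=1, B=1, C=0): U0=0, U1=1, U2=1, U3=1, U4=0, U5=1, giving Y1=1, Y2=1. Observed Y1=1, Y2=0.
Test 1: faults giving observed Y1=1, Y2=0 are {U0 stuck-at-1, U3 stuck-at-0, U4 stuck-at-1, U5 stuck-at-0}.
Test 2 (A=1, B=1, C=1): fault-free U0=0, U1=0, U2=1, U3=1, U4=0, U5=1 → Y1=1, Y2=1; observed Y1=1, Y2=1. Eliminates U3 stuck-at-0, U4 stuck-at-1, U5 stuck-at-0.
Only U0 stuck-at-1 is consistent with every test.

U0 stuck-at-1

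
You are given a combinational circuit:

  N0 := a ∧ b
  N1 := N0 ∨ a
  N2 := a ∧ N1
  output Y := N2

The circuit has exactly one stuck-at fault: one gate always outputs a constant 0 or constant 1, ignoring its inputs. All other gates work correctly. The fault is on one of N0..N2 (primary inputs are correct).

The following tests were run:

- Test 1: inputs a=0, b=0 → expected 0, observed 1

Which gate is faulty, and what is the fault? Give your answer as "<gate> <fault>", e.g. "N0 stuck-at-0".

Fault-free values for test 1 (a=0, b=0): N0=0, N1=0, N2=0, giving Y=0. Observed 1.
Test 1: faults giving observed 1 are {N2 stuck-at-1}.
Only N2 stuck-at-1 is consistent with every test.

N2 stuck-at-1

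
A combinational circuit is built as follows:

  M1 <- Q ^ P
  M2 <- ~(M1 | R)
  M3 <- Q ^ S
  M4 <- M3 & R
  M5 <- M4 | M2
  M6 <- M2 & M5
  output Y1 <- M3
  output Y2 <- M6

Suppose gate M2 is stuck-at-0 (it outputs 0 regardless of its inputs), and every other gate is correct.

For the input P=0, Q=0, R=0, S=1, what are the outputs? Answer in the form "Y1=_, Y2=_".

Propagate with M2 forced: M1=0, M2=0 [stuck-at-0], M3=1, M4=0, M5=0, M6=0.
So the outputs are Y1=1, Y2=0. (Without the fault they would be Y1=1, Y2=1.)

Y1=1, Y2=0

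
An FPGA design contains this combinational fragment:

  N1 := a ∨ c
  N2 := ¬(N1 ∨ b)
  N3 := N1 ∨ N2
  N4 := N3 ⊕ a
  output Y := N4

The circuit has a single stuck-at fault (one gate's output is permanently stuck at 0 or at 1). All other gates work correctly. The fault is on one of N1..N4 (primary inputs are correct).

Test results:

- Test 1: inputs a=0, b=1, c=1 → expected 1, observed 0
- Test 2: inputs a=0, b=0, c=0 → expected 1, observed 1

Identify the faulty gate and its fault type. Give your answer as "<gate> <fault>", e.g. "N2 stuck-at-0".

N1 stuck-at-0

Fault-free values for test 1 (a=0, b=1, c=1): N1=1, N2=0, N3=1, N4=1, giving Y=1. Observed 0.
Test 1: faults giving observed 0 are {N1 stuck-at-0, N3 stuck-at-0, N4 stuck-at-0}.
Test 2 (a=0, b=0, c=0): fault-free N1=0, N2=1, N3=1, N4=1 → 1; observed 1. Eliminates N3 stuck-at-0, N4 stuck-at-0.
Only N1 stuck-at-0 is consistent with every test.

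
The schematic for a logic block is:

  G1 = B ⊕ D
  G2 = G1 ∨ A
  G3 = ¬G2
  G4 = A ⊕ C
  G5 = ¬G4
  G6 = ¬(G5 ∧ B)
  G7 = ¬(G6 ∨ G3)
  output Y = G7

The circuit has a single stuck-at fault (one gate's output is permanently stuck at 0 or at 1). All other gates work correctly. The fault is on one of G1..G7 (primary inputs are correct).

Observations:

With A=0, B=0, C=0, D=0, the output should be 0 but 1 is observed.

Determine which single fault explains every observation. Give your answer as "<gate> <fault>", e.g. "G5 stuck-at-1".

G7 stuck-at-1

Fault-free values for test 1 (A=0, B=0, C=0, D=0): G1=0, G2=0, G3=1, G4=0, G5=1, G6=1, G7=0, giving Y=0. Observed 1.
Test 1: faults giving observed 1 are {G7 stuck-at-1}.
Only G7 stuck-at-1 is consistent with every test.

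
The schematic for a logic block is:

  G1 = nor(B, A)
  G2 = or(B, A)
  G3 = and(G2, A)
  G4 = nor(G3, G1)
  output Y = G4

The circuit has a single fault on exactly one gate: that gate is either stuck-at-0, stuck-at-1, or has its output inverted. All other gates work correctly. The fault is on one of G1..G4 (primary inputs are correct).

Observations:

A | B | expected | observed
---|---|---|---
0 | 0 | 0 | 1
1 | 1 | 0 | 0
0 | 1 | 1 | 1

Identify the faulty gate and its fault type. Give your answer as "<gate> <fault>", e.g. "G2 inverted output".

G1 stuck-at-0

Fault-free values for test 1 (A=0, B=0): G1=1, G2=0, G3=0, G4=0, giving Y=0. Observed 1.
Test 1: faults giving observed 1 are {G1 stuck-at-0, G1 inverted output, G4 stuck-at-1, G4 inverted output}.
Test 2 (A=1, B=1): fault-free G1=0, G2=1, G3=1, G4=0 → 0; observed 0. Eliminates G4 stuck-at-1, G4 inverted output.
Test 3 (A=0, B=1): fault-free G1=0, G2=1, G3=0, G4=1 → 1; observed 1. Eliminates G1 inverted output.
Only G1 stuck-at-0 is consistent with every test.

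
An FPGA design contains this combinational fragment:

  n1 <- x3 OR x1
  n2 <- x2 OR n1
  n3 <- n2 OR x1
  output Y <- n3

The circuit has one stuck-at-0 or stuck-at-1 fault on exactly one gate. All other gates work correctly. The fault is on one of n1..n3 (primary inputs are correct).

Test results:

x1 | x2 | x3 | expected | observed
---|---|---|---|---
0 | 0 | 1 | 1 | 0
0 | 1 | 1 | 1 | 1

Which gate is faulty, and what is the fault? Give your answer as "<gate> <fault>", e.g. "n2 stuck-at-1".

Fault-free values for test 1 (x1=0, x2=0, x3=1): n1=1, n2=1, n3=1, giving Y=1. Observed 0.
Test 1: faults giving observed 0 are {n1 stuck-at-0, n2 stuck-at-0, n3 stuck-at-0}.
Test 2 (x1=0, x2=1, x3=1): fault-free n1=1, n2=1, n3=1 → 1; observed 1. Eliminates n2 stuck-at-0, n3 stuck-at-0.
Only n1 stuck-at-0 is consistent with every test.

n1 stuck-at-0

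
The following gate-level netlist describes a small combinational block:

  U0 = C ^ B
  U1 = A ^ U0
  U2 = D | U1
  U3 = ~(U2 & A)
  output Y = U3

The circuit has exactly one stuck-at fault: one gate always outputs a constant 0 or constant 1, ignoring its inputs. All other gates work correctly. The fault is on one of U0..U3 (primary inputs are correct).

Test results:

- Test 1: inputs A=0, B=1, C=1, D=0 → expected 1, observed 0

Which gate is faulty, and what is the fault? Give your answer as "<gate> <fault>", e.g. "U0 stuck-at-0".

U3 stuck-at-0

Fault-free values for test 1 (A=0, B=1, C=1, D=0): U0=0, U1=0, U2=0, U3=1, giving Y=1. Observed 0.
Test 1: faults giving observed 0 are {U3 stuck-at-0}.
Only U3 stuck-at-0 is consistent with every test.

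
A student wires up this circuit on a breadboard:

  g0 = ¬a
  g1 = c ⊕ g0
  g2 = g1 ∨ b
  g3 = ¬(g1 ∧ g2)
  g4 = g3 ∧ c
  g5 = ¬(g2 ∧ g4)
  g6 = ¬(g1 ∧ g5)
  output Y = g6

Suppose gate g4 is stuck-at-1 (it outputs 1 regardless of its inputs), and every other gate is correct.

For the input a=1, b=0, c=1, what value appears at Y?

Propagate with g4 forced: g0=0, g1=1, g2=1, g3=0, g4=1 [stuck-at-1], g5=0, g6=1.
So Y = 1. (Without the fault it would be 0.)

1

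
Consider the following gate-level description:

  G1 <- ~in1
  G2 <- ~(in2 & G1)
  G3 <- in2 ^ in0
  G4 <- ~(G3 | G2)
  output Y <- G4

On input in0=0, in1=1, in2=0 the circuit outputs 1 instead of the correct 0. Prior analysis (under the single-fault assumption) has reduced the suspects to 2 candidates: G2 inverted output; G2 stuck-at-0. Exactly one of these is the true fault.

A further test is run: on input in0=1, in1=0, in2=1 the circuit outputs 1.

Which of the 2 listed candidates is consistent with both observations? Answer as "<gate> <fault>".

Evaluate each candidate on input in0=1, in1=0, in2=1:
  G2 inverted output: G1=1, G2=1 [inverted output], G3=0, G4=0 → 0 — eliminated
  G2 stuck-at-0: G1=1, G2=0 [stuck-at-0], G3=0, G4=1 → 1 — matches
Only G2 stuck-at-0 reproduces the observed 1.

G2 stuck-at-0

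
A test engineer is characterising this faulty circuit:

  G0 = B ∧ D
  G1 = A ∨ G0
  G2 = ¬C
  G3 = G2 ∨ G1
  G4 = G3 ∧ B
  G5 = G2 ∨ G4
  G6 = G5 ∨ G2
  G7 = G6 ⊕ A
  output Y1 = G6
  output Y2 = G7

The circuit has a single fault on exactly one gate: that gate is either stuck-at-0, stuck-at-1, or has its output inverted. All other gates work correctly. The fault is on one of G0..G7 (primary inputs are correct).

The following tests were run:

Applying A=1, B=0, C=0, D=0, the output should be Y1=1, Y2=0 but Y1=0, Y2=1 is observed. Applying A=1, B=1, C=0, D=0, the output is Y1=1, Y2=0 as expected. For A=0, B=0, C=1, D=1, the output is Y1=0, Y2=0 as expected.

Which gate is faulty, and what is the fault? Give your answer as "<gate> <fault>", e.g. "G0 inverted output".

G2 stuck-at-0

Fault-free values for test 1 (A=1, B=0, C=0, D=0): G0=0, G1=1, G2=1, G3=1, G4=0, G5=1, G6=1, G7=0, giving Y1=1, Y2=0. Observed Y1=0, Y2=1.
Test 1: faults giving observed Y1=0, Y2=1 are {G2 stuck-at-0, G2 inverted output, G6 stuck-at-0, G6 inverted output}.
Test 2 (A=1, B=1, C=0, D=0): fault-free G0=0, G1=1, G2=1, G3=1, G4=1, G5=1, G6=1, G7=0 → Y1=1, Y2=0; observed Y1=1, Y2=0. Eliminates G6 stuck-at-0, G6 inverted output.
Test 3 (A=0, B=0, C=1, D=1): fault-free G0=0, G1=0, G2=0, G3=0, G4=0, G5=0, G6=0, G7=0 → Y1=0, Y2=0; observed Y1=0, Y2=0. Eliminates G2 inverted output.
Only G2 stuck-at-0 is consistent with every test.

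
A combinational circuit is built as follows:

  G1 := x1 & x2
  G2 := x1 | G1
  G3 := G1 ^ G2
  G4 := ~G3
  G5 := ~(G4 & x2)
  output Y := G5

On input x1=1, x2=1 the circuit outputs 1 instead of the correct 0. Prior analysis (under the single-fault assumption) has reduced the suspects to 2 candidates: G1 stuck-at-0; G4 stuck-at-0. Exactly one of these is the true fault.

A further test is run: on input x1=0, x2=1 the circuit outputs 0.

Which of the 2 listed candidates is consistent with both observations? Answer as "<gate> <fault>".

G1 stuck-at-0

Evaluate each candidate on input x1=0, x2=1:
  G1 stuck-at-0: G1=0 [stuck-at-0], G2=0, G3=0, G4=1, G5=0 → 0 — matches
  G4 stuck-at-0: G1=0, G2=0, G3=0, G4=0 [stuck-at-0], G5=1 → 1 — eliminated
Only G1 stuck-at-0 reproduces the observed 0.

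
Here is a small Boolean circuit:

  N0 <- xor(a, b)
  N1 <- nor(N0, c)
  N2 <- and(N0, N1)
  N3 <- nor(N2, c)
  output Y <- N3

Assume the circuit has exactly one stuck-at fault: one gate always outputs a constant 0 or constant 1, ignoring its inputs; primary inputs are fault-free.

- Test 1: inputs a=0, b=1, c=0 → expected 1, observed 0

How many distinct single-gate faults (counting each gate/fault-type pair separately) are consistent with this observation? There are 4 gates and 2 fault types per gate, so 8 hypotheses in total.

3

Fault-free: N0=1, N1=0, N2=0, N3=1 → 1. Observed 0.
  N0 stuck-at-0: output 1 ✗
  N0 stuck-at-1: output 1 ✗
  N1 stuck-at-0: output 1 ✗
  N1 stuck-at-1: output 0 ✓
  N2 stuck-at-0: output 1 ✗
  N2 stuck-at-1: output 0 ✓
  N3 stuck-at-0: output 0 ✓
  N3 stuck-at-1: output 1 ✗
Consistent faults: {N1 stuck-at-1, N2 stuck-at-1, N3 stuck-at-0} — 3 in all.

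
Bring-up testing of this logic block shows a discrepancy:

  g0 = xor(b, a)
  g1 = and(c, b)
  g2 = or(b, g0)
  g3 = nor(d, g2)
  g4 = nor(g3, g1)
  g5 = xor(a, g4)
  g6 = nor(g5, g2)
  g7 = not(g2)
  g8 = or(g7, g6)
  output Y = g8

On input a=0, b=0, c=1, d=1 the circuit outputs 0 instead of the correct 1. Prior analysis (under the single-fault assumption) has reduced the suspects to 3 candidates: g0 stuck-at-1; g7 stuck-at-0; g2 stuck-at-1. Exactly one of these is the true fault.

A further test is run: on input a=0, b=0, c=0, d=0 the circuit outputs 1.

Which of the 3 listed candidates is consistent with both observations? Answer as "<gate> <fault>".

Evaluate each candidate on input a=0, b=0, c=0, d=0:
  g0 stuck-at-1: g0=1 [stuck-at-1], g1=0, g2=1, g3=0, g4=1, g5=1, g6=0, g7=0, g8=0 → 0 — eliminated
  g7 stuck-at-0: g0=0, g1=0, g2=0, g3=1, g4=0, g5=0, g6=1, g7=0 [stuck-at-0], g8=1 → 1 — matches
  g2 stuck-at-1: g0=0, g1=0, g2=1 [stuck-at-1], g3=0, g4=1, g5=1, g6=0, g7=0, g8=0 → 0 — eliminated
Only g7 stuck-at-0 reproduces the observed 1.

g7 stuck-at-0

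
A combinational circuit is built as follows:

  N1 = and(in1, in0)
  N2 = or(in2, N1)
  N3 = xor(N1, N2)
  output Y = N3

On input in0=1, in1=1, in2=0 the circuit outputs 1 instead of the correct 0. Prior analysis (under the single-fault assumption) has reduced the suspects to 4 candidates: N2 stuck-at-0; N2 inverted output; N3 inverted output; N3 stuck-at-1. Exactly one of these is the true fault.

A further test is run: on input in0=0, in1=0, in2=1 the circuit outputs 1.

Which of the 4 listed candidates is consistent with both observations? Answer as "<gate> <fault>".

N3 stuck-at-1

Evaluate each candidate on input in0=0, in1=0, in2=1:
  N2 stuck-at-0: N1=0, N2=0 [stuck-at-0], N3=0 → 0 — eliminated
  N2 inverted output: N1=0, N2=0 [inverted output], N3=0 → 0 — eliminated
  N3 inverted output: N1=0, N2=1, N3=0 [inverted output] → 0 — eliminated
  N3 stuck-at-1: N1=0, N2=1, N3=1 [stuck-at-1] → 1 — matches
Only N3 stuck-at-1 reproduces the observed 1.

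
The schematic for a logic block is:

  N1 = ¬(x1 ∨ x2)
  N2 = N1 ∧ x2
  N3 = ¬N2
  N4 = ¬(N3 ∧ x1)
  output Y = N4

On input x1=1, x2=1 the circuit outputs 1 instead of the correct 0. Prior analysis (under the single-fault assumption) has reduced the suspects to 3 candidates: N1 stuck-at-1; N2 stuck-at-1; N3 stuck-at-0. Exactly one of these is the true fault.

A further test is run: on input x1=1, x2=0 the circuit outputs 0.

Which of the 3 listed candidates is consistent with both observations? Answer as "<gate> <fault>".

N1 stuck-at-1

Evaluate each candidate on input x1=1, x2=0:
  N1 stuck-at-1: N1=1 [stuck-at-1], N2=0, N3=1, N4=0 → 0 — matches
  N2 stuck-at-1: N1=0, N2=1 [stuck-at-1], N3=0, N4=1 → 1 — eliminated
  N3 stuck-at-0: N1=0, N2=0, N3=0 [stuck-at-0], N4=1 → 1 — eliminated
Only N1 stuck-at-1 reproduces the observed 0.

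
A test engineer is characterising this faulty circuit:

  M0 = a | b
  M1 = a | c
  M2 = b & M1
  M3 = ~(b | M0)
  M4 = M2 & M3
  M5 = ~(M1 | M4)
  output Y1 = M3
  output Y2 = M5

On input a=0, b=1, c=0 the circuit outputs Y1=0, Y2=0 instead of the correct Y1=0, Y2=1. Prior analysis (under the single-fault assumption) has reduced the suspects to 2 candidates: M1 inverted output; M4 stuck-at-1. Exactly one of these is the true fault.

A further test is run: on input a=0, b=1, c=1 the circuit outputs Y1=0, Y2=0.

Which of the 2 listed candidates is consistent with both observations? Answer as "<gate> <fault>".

Evaluate each candidate on input a=0, b=1, c=1:
  M1 inverted output: M0=1, M1=0 [inverted output], M2=0, M3=0, M4=0, M5=1 → Y1=0, Y2=1 — eliminated
  M4 stuck-at-1: M0=1, M1=1, M2=1, M3=0, M4=1 [stuck-at-1], M5=0 → Y1=0, Y2=0 — matches
Only M4 stuck-at-1 reproduces the observed Y1=0, Y2=0.

M4 stuck-at-1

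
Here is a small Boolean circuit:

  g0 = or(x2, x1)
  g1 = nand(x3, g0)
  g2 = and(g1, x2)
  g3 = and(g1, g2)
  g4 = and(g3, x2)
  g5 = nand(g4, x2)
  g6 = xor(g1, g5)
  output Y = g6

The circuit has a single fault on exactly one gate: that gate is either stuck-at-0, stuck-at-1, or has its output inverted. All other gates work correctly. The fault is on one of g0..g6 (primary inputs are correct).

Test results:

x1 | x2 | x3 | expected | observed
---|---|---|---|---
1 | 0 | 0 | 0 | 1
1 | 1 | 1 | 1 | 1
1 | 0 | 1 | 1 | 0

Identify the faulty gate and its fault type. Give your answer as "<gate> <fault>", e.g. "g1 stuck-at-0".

Fault-free values for test 1 (x1=1, x2=0, x3=0): g0=1, g1=1, g2=0, g3=0, g4=0, g5=1, g6=0, giving Y=0. Observed 1.
Test 1: faults giving observed 1 are {g1 stuck-at-0, g1 inverted output, g5 stuck-at-0, g5 inverted output, g6 stuck-at-1, g6 inverted output}.
Test 2 (x1=1, x2=1, x3=1): fault-free g0=1, g1=0, g2=0, g3=0, g4=0, g5=1, g6=1 → 1; observed 1. Eliminates g5 stuck-at-0, g5 inverted output, g6 inverted output.
Test 3 (x1=1, x2=0, x3=1): fault-free g0=1, g1=0, g2=0, g3=0, g4=0, g5=1, g6=1 → 1; observed 0. Eliminates g1 stuck-at-0, g6 stuck-at-1.
Only g1 inverted output is consistent with every test.

g1 inverted output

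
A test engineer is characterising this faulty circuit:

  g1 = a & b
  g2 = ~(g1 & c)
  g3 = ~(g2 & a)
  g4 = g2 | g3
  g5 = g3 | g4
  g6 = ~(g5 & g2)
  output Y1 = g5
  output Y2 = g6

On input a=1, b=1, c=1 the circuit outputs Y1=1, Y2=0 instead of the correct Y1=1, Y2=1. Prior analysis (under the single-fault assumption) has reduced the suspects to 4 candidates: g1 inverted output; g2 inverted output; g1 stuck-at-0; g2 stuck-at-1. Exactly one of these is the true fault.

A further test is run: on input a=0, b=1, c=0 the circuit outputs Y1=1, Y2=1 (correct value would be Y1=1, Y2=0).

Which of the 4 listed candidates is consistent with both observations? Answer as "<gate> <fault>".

Evaluate each candidate on input a=0, b=1, c=0:
  g1 inverted output: g1=1 [inverted output], g2=1, g3=1, g4=1, g5=1, g6=0 → Y1=1, Y2=0 — eliminated
  g2 inverted output: g1=0, g2=0 [inverted output], g3=1, g4=1, g5=1, g6=1 → Y1=1, Y2=1 — matches
  g1 stuck-at-0: g1=0 [stuck-at-0], g2=1, g3=1, g4=1, g5=1, g6=0 → Y1=1, Y2=0 — eliminated
  g2 stuck-at-1: g1=0, g2=1 [stuck-at-1], g3=1, g4=1, g5=1, g6=0 → Y1=1, Y2=0 — eliminated
Only g2 inverted output reproduces the observed Y1=1, Y2=1.

g2 inverted output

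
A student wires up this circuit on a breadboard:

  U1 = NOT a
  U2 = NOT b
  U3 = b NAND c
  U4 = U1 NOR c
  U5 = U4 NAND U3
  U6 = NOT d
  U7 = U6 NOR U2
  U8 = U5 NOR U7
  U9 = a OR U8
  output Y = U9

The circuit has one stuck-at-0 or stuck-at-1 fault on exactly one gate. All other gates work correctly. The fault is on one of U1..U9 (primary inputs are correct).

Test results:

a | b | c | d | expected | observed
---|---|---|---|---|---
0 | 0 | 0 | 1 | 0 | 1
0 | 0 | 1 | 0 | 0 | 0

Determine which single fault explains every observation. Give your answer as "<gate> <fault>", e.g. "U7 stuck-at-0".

Fault-free values for test 1 (a=0, b=0, c=0, d=1): U1=1, U2=1, U3=1, U4=0, U5=1, U6=0, U7=0, U8=0, U9=0, giving Y=0. Observed 1.
Test 1: faults giving observed 1 are {U1 stuck-at-0, U4 stuck-at-1, U5 stuck-at-0, U8 stuck-at-1, U9 stuck-at-1}.
Test 2 (a=0, b=0, c=1, d=0): fault-free U1=1, U2=1, U3=1, U4=0, U5=1, U6=1, U7=0, U8=0, U9=0 → 0; observed 0. Eliminates U4 stuck-at-1, U5 stuck-at-0, U8 stuck-at-1, U9 stuck-at-1.
Only U1 stuck-at-0 is consistent with every test.

U1 stuck-at-0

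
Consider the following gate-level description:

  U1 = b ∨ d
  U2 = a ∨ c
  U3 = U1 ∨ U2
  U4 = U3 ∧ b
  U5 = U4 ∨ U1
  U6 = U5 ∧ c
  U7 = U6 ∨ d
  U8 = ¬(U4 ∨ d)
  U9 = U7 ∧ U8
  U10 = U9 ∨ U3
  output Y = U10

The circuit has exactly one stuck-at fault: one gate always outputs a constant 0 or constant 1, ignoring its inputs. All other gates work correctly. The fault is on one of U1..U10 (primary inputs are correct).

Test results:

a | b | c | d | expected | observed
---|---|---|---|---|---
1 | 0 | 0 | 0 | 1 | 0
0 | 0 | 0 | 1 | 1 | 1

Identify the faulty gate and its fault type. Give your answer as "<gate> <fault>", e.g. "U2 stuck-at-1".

U2 stuck-at-0

Fault-free values for test 1 (a=1, b=0, c=0, d=0): U1=0, U2=1, U3=1, U4=0, U5=0, U6=0, U7=0, U8=1, U9=0, U10=1, giving Y=1. Observed 0.
Test 1: faults giving observed 0 are {U2 stuck-at-0, U3 stuck-at-0, U10 stuck-at-0}.
Test 2 (a=0, b=0, c=0, d=1): fault-free U1=1, U2=0, U3=1, U4=0, U5=1, U6=0, U7=1, U8=0, U9=0, U10=1 → 1; observed 1. Eliminates U3 stuck-at-0, U10 stuck-at-0.
Only U2 stuck-at-0 is consistent with every test.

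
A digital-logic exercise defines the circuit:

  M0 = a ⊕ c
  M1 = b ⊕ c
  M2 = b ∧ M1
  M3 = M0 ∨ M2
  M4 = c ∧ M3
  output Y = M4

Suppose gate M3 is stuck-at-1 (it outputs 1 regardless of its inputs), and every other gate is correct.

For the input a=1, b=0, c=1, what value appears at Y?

Propagate with M3 forced: M0=0, M1=1, M2=0, M3=1 [stuck-at-1], M4=1.
So Y = 1. (Without the fault it would be 0.)

1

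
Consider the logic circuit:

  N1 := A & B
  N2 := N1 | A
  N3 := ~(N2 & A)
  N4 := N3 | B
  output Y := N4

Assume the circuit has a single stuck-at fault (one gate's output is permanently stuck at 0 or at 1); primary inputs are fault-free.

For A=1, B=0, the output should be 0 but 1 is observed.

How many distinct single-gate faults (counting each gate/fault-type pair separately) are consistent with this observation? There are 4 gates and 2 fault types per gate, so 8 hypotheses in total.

3

Fault-free: N1=0, N2=1, N3=0, N4=0 → 0. Observed 1.
  N1 stuck-at-0: output 0 ✗
  N1 stuck-at-1: output 0 ✗
  N2 stuck-at-0: output 1 ✓
  N2 stuck-at-1: output 0 ✗
  N3 stuck-at-0: output 0 ✗
  N3 stuck-at-1: output 1 ✓
  N4 stuck-at-0: output 0 ✗
  N4 stuck-at-1: output 1 ✓
Consistent faults: {N2 stuck-at-0, N3 stuck-at-1, N4 stuck-at-1} — 3 in all.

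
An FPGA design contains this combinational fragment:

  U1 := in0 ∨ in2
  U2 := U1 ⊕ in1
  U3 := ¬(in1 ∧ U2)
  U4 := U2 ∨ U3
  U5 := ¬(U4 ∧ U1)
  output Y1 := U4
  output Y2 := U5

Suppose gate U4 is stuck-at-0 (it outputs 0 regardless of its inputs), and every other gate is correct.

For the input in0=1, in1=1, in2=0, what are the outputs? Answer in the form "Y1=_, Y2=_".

Y1=0, Y2=1

Propagate with U4 forced: U1=1, U2=0, U3=1, U4=0 [stuck-at-0], U5=1.
So the outputs are Y1=0, Y2=1. (Without the fault they would be Y1=1, Y2=0.)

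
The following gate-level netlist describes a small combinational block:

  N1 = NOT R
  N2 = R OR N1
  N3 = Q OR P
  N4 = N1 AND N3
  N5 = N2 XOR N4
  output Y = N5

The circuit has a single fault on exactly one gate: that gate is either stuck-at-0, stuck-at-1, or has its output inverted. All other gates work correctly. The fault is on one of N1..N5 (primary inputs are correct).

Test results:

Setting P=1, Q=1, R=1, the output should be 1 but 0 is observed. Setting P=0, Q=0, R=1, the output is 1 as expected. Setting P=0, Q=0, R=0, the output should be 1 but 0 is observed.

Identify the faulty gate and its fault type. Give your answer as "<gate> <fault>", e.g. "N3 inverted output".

Fault-free values for test 1 (P=1, Q=1, R=1): N1=0, N2=1, N3=1, N4=0, N5=1, giving Y=1. Observed 0.
Test 1: faults giving observed 0 are {N1 stuck-at-1, N1 inverted output, N2 stuck-at-0, N2 inverted output, N4 stuck-at-1, N4 inverted output, N5 stuck-at-0, N5 inverted output}.
Test 2 (P=0, Q=0, R=1): fault-free N1=0, N2=1, N3=0, N4=0, N5=1 → 1; observed 1. Eliminates N2 stuck-at-0, N2 inverted output, N4 stuck-at-1, N4 inverted output, N5 stuck-at-0, N5 inverted output.
Test 3 (P=0, Q=0, R=0): fault-free N1=1, N2=1, N3=0, N4=0, N5=1 → 1; observed 0. Eliminates N1 stuck-at-1.
Only N1 inverted output is consistent with every test.

N1 inverted output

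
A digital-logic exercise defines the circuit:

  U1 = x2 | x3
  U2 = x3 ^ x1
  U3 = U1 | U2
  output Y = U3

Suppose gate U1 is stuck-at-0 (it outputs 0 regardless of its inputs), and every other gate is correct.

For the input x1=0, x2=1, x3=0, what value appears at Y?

Propagate with U1 forced: U1=0 [stuck-at-0], U2=0, U3=0.
So Y = 0. (Without the fault it would be 1.)

0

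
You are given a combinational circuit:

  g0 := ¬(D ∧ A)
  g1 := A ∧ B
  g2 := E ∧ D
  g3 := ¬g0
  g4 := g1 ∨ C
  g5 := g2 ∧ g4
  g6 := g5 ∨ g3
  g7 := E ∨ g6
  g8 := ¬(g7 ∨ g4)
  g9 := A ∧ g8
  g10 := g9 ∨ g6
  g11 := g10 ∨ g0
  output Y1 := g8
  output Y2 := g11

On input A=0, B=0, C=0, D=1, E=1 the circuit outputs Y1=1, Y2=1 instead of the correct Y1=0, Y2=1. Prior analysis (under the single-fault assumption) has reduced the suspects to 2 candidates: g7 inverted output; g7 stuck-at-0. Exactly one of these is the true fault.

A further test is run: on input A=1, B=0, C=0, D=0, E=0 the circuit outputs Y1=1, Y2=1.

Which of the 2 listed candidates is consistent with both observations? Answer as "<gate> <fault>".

g7 stuck-at-0

Evaluate each candidate on input A=1, B=0, C=0, D=0, E=0:
  g7 inverted output: g0=1, g1=0, g2=0, g3=0, g4=0, g5=0, g6=0, g7=1 [inverted output], g8=0, g9=0, g10=0, g11=1 → Y1=0, Y2=1 — eliminated
  g7 stuck-at-0: g0=1, g1=0, g2=0, g3=0, g4=0, g5=0, g6=0, g7=0 [stuck-at-0], g8=1, g9=1, g10=1, g11=1 → Y1=1, Y2=1 — matches
Only g7 stuck-at-0 reproduces the observed Y1=1, Y2=1.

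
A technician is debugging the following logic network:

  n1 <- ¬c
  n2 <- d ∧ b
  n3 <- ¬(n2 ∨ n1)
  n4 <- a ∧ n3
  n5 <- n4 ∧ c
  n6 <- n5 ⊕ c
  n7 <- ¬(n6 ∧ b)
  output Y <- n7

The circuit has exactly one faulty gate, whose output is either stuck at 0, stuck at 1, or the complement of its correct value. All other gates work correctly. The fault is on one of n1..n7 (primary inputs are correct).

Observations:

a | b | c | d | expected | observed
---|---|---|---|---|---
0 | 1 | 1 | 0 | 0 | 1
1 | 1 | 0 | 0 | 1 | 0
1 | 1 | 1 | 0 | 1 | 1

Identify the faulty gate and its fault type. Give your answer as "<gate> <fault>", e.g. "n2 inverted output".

Fault-free values for test 1 (a=0, b=1, c=1, d=0): n1=0, n2=0, n3=1, n4=0, n5=0, n6=1, n7=0, giving Y=0. Observed 1.
Test 1: faults giving observed 1 are {n4 stuck-at-1, n4 inverted output, n5 stuck-at-1, n5 inverted output, n6 stuck-at-0, n6 inverted output, n7 stuck-at-1, n7 inverted output}.
Test 2 (a=1, b=1, c=0, d=0): fault-free n1=1, n2=0, n3=0, n4=0, n5=0, n6=0, n7=1 → 1; observed 0. Eliminates n4 stuck-at-1, n4 inverted output, n6 stuck-at-0, n7 stuck-at-1.
Test 3 (a=1, b=1, c=1, d=0): fault-free n1=0, n2=0, n3=1, n4=1, n5=1, n6=0, n7=1 → 1; observed 1. Eliminates n5 inverted output, n6 inverted output, n7 inverted output.
Only n5 stuck-at-1 is consistent with every test.

n5 stuck-at-1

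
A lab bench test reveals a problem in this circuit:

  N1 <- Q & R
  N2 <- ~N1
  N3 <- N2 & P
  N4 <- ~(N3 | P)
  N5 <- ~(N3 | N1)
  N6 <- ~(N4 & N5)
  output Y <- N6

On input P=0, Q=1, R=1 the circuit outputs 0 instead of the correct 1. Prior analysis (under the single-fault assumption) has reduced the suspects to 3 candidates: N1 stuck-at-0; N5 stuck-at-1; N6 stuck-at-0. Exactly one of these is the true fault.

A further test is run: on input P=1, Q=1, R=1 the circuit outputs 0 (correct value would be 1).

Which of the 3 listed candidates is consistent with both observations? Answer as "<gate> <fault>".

Evaluate each candidate on input P=1, Q=1, R=1:
  N1 stuck-at-0: N1=0 [stuck-at-0], N2=1, N3=1, N4=0, N5=0, N6=1 → 1 — eliminated
  N5 stuck-at-1: N1=1, N2=0, N3=0, N4=0, N5=1 [stuck-at-1], N6=1 → 1 — eliminated
  N6 stuck-at-0: N1=1, N2=0, N3=0, N4=0, N5=0, N6=0 [stuck-at-0] → 0 — matches
Only N6 stuck-at-0 reproduces the observed 0.

N6 stuck-at-0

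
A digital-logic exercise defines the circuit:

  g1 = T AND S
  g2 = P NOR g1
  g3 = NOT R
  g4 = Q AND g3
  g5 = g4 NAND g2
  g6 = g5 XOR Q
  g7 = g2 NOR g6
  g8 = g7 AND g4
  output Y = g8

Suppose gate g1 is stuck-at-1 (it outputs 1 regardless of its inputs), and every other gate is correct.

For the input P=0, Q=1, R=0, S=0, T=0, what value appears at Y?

1

Propagate with g1 forced: g1=1 [stuck-at-1], g2=0, g3=1, g4=1, g5=1, g6=0, g7=1, g8=1.
So Y = 1. (Without the fault it would be 0.)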